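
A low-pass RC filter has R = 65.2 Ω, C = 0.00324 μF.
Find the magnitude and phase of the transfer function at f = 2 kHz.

Step 1 — Angular frequency: ω = 2π·2000 = 1.257e+04 rad/s.
Step 2 — Transfer function: H(jω) = 1/(1 + jωRC).
Step 3 — Denominator: 1 + jωRC = 1 + j·1.257e+04·65.2·3.24e-09 = 1 + j0.002655.
Step 4 — H = 1 - j0.002655.
Step 5 — Magnitude: |H| = 1 (-0.0 dB); phase: φ = -0.2°.

|H| = 1 (-0.0 dB), φ = -0.2°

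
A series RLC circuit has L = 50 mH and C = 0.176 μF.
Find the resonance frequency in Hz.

Step 1 — Resonance condition Im(Z)=0 gives ω₀ = 1/√(LC).
Step 2 — ω₀ = 1/√(0.05·1.76e-07) = 1.066e+04 rad/s.
Step 3 — f₀ = ω₀/(2π) = 1697 Hz.

f₀ = 1697 Hz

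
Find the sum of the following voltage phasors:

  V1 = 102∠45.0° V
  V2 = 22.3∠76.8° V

Step 1 — Convert each phasor to rectangular form:
  V1 = 102·(cos(45.0°) + j·sin(45.0°)) = 72.12 + j72.12 V
  V2 = 22.3·(cos(76.8°) + j·sin(76.8°)) = 5.092 + j21.71 V
Step 2 — Sum components: V_total = 77.22 + j93.84 V.
Step 3 — Convert to polar: |V_total| = 121.5 V, ∠V_total = 50.5°.

V_total = 121.5∠50.5° V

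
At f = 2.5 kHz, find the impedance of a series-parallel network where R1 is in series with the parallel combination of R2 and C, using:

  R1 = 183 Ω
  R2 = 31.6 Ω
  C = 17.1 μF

Step 1 — Angular frequency: ω = 2π·f = 2π·2500 = 1.571e+04 rad/s.
Step 2 — Component impedances:
  R1: Z = R = 183 Ω
  R2: Z = R = 31.6 Ω
  C: Z = 1/(jωC) = -j/(ω·C) = 0 - j3.723 Ω
Step 3 — Parallel branch: R2 || C = 1/(1/R2 + 1/C) = 0.4326 - j3.672 Ω.
Step 4 — Series with R1: Z_total = R1 + (R2 || C) = 183.4 - j3.672 Ω = 183.5∠-1.1° Ω.

Z = 183.4 - j3.672 Ω = 183.5∠-1.1° Ω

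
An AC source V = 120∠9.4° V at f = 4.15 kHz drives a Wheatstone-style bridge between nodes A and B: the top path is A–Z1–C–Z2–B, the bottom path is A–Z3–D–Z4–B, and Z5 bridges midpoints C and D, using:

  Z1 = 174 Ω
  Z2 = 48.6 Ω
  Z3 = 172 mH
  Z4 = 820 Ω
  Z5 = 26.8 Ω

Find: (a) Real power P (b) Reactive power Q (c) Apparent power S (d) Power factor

Step 1 — Angular frequency: ω = 2π·f = 2π·4150 = 2.608e+04 rad/s.
Step 2 — Component impedances:
  Z1: Z = R = 174 Ω
  Z2: Z = R = 48.6 Ω
  Z3: Z = jωL = j·2.608e+04·0.172 = 0 + j4485 Ω
  Z4: Z = R = 820 Ω
  Z5: Z = R = 26.8 Ω
Step 3 — Bridge requires nodal analysis (the Z5 bridge couples midpoints C and D, so the two paths cannot be reduced to a simple series/parallel combination). Setting node B to ground and injecting 1 A at node A, the 3-node admittance system at A, C, D solves to V_A = Z_AB = 219.7 + j6.85 Ω = 219.8∠1.8° Ω.
Step 4 — Source phasor: V = 120∠9.4° V = 118.4 + j19.6 V.
Step 5 — Current: I = V / Z = 0.5412 + j0.07235 A = 0.546∠7.6° A.
Step 6 — Complex power: S = V·I* = 65.49 + j2.043 VA.
Step 7 — Real power: P = Re(S) = 65.49 W.
Step 8 — Reactive power: Q = Im(S) = 2.043 VAR.
Step 9 — Apparent power: |S| = 65.53 VA.
Step 10 — Power factor: PF = P/|S| = 0.9995 (lagging).

(a) P = 65.49 W  (b) Q = 2.043 VAR  (c) S = 65.53 VA  (d) PF = 0.9995 (lagging)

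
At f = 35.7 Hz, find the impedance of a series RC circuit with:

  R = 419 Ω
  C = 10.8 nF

Step 1 — Angular frequency: ω = 2π·f = 2π·35.7 = 224.3 rad/s.
Step 2 — Component impedances:
  R: Z = R = 419 Ω
  C: Z = 1/(jωC) = -j/(ω·C) = 0 - j4.128e+05 Ω
Step 3 — Series combination: Z_total = R + C = 419 - j4.128e+05 Ω = 4.128e+05∠-89.9° Ω.

Z = 419 - j4.128e+05 Ω = 4.128e+05∠-89.9° Ω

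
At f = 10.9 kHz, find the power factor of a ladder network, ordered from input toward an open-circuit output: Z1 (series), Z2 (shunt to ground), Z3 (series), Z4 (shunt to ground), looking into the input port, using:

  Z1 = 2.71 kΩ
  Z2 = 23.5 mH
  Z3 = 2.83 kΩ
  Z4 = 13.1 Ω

Step 1 — Angular frequency: ω = 2π·f = 2π·1.09e+04 = 6.849e+04 rad/s.
Step 2 — Component impedances:
  Z1: Z = R = 2710 Ω
  Z2: Z = jωL = j·6.849e+04·0.0235 = 0 + j1609 Ω
  Z3: Z = R = 2830 Ω
  Z4: Z = R = 13.1 Ω
Step 3 — Ladder network (open output): work backward from the far end, alternating series and parallel combinations. Z_in = 3400 + j1219 Ω = 3612∠19.7° Ω.
Step 4 — Power factor: PF = cos(φ) = Re(Z)/|Z| = 3400/3612 = 0.9413.
Step 5 — Type: Im(Z) = 1219 ⇒ lagging (phase φ = 19.7°).

PF = 0.9413 (lagging, φ = 19.7°)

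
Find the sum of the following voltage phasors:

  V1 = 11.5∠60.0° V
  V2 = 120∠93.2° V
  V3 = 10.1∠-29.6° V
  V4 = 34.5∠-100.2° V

Step 1 — Convert each phasor to rectangular form:
  V1 = 11.5·(cos(60.0°) + j·sin(60.0°)) = 5.75 + j9.959 V
  V2 = 120·(cos(93.2°) + j·sin(93.2°)) = -6.699 + j119.8 V
  V3 = 10.1·(cos(-29.6°) + j·sin(-29.6°)) = 8.782 - j4.989 V
  V4 = 34.5·(cos(-100.2°) + j·sin(-100.2°)) = -6.109 - j33.95 V
Step 2 — Sum components: V_total = 1.724 + j90.83 V.
Step 3 — Convert to polar: |V_total| = 90.84 V, ∠V_total = 88.9°.

V_total = 90.84∠88.9° V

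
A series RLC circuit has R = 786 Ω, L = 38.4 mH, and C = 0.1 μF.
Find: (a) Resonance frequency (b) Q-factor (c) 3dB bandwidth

Step 1 — Resonance: ω₀ = 1/√(LC) = 1/√(0.0384·1e-07) = 1.614e+04 rad/s.
Step 2 — f₀ = ω₀/(2π) = 2568 Hz.
Step 3 — Series Q: Q = ω₀L/R = 1.614e+04·0.0384/786 = 0.7884.
Step 4 — Bandwidth: Δω = ω₀/Q = 2.047e+04 rad/s; BW = Δω/(2π) = 3258 Hz.

(a) f₀ = 2568 Hz  (b) Q = 0.7884  (c) BW = 3258 Hz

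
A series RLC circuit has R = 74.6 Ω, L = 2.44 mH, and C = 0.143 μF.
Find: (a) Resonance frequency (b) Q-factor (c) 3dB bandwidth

Step 1 — Resonance: ω₀ = 1/√(LC) = 1/√(0.00244·1.43e-07) = 5.353e+04 rad/s.
Step 2 — f₀ = ω₀/(2π) = 8520 Hz.
Step 3 — Series Q: Q = ω₀L/R = 5.353e+04·0.00244/74.6 = 1.751.
Step 4 — Bandwidth: Δω = ω₀/Q = 3.057e+04 rad/s; BW = Δω/(2π) = 4866 Hz.

(a) f₀ = 8520 Hz  (b) Q = 1.751  (c) BW = 4866 Hz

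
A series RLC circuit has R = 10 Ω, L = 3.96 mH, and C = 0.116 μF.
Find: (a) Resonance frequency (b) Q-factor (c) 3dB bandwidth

Step 1 — Resonance: ω₀ = 1/√(LC) = 1/√(0.00396·1.16e-07) = 4.666e+04 rad/s.
Step 2 — f₀ = ω₀/(2π) = 7426 Hz.
Step 3 — Series Q: Q = ω₀L/R = 4.666e+04·0.00396/10 = 18.48.
Step 4 — Bandwidth: Δω = ω₀/Q = 2525 rad/s; BW = Δω/(2π) = 401.9 Hz.

(a) f₀ = 7426 Hz  (b) Q = 18.48  (c) BW = 401.9 Hz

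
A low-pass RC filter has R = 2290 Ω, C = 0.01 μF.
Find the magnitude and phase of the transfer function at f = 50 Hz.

Step 1 — Angular frequency: ω = 2π·50 = 314.2 rad/s.
Step 2 — Transfer function: H(jω) = 1/(1 + jωRC).
Step 3 — Denominator: 1 + jωRC = 1 + j·314.2·2290·1e-08 = 1 + j0.007194.
Step 4 — H = 0.9999 - j0.007194.
Step 5 — Magnitude: |H| = 1 (-0.0 dB); phase: φ = -0.4°.

|H| = 1 (-0.0 dB), φ = -0.4°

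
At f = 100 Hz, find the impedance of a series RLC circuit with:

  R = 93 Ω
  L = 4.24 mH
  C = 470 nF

Step 1 — Angular frequency: ω = 2π·f = 2π·100 = 628.3 rad/s.
Step 2 — Component impedances:
  R: Z = R = 93 Ω
  L: Z = jωL = j·628.3·0.00424 = 0 + j2.664 Ω
  C: Z = 1/(jωC) = -j/(ω·C) = 0 - j3386 Ω
Step 3 — Series combination: Z_total = R + L + C = 93 - j3384 Ω = 3385∠-88.4° Ω.

Z = 93 - j3384 Ω = 3385∠-88.4° Ω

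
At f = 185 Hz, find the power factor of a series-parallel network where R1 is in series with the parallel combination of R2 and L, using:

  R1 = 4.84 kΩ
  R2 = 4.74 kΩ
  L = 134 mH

Step 1 — Angular frequency: ω = 2π·f = 2π·185 = 1162 rad/s.
Step 2 — Component impedances:
  R1: Z = R = 4840 Ω
  R2: Z = R = 4740 Ω
  L: Z = jωL = j·1162·0.134 = 0 + j155.8 Ω
Step 3 — Parallel branch: R2 || L = 1/(1/R2 + 1/L) = 5.113 + j155.6 Ω.
Step 4 — Series with R1: Z_total = R1 + (R2 || L) = 4845 + j155.6 Ω = 4848∠1.8° Ω.
Step 5 — Power factor: PF = cos(φ) = Re(Z)/|Z| = 4845.1/4847.6 = 0.9995.
Step 6 — Type: Im(Z) = 155.6 ⇒ lagging (phase φ = 1.8°).

PF = 0.9995 (lagging, φ = 1.8°)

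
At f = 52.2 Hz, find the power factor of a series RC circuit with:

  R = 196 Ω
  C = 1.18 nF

Step 1 — Angular frequency: ω = 2π·f = 2π·52.2 = 328 rad/s.
Step 2 — Component impedances:
  R: Z = R = 196 Ω
  C: Z = 1/(jωC) = -j/(ω·C) = 0 - j2.584e+06 Ω
Step 3 — Series combination: Z_total = R + C = 196 - j2.584e+06 Ω = 2.584e+06∠-90.0° Ω.
Step 4 — Power factor: PF = cos(φ) = Re(Z)/|Z| = 196/2.58385e+06 = 7.586e-05.
Step 5 — Type: Im(Z) = -2.584e+06 ⇒ leading (phase φ = -90.0°).

PF = 7.586e-05 (leading, φ = -90.0°)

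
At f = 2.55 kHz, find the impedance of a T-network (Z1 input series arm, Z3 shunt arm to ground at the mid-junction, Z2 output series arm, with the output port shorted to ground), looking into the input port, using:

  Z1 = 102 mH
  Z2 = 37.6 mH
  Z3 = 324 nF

Step 1 — Angular frequency: ω = 2π·f = 2π·2550 = 1.602e+04 rad/s.
Step 2 — Component impedances:
  Z1: Z = jωL = j·1.602e+04·0.102 = 0 + j1634 Ω
  Z2: Z = jωL = j·1.602e+04·0.0376 = 0 + j602.4 Ω
  Z3: Z = 1/(jωC) = -j/(ω·C) = 0 - j192.6 Ω
Step 3 — With the output port shorted to ground, the output series arm Z2 runs from the junction to ground; the shunt arm Z3 also runs from the junction to ground. They appear in parallel: Z3 || Z2 = 0 - j283.2 Ω.
Step 4 — Series with input arm Z1: Z_in = Z1 + (Z3 || Z2) = 0 + j1351 Ω = 1351∠90.0° Ω.

Z = 0 + j1351 Ω = 1351∠90.0° Ω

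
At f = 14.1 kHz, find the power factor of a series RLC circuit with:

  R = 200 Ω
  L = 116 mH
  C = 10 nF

Step 1 — Angular frequency: ω = 2π·f = 2π·1.41e+04 = 8.859e+04 rad/s.
Step 2 — Component impedances:
  R: Z = R = 200 Ω
  L: Z = jωL = j·8.859e+04·0.116 = 0 + j1.028e+04 Ω
  C: Z = 1/(jωC) = -j/(ω·C) = 0 - j1129 Ω
Step 3 — Series combination: Z_total = R + L + C = 200 + j9148 Ω = 9150∠88.7° Ω.
Step 4 — Power factor: PF = cos(φ) = Re(Z)/|Z| = 200/9150 = 0.02186.
Step 5 — Type: Im(Z) = 9148 ⇒ lagging (phase φ = 88.7°).

PF = 0.02186 (lagging, φ = 88.7°)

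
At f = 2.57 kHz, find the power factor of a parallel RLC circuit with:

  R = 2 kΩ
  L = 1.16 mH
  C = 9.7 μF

Step 1 — Angular frequency: ω = 2π·f = 2π·2570 = 1.615e+04 rad/s.
Step 2 — Component impedances:
  R: Z = R = 2000 Ω
  L: Z = jωL = j·1.615e+04·0.00116 = 0 + j18.73 Ω
  C: Z = 1/(jωC) = -j/(ω·C) = 0 - j6.384 Ω
Step 3 — Parallel combination: 1/Z_total = 1/R + 1/L + 1/C; Z_total = 0.0469 - j9.685 Ω = 9.685∠-89.7° Ω.
Step 4 — Power factor: PF = cos(φ) = Re(Z)/|Z| = 0.0469/9.685 = 0.004843.
Step 5 — Type: Im(Z) = -9.685 ⇒ leading (phase φ = -89.7°).

PF = 0.004843 (leading, φ = -89.7°)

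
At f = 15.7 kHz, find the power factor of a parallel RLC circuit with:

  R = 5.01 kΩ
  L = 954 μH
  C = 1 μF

Step 1 — Angular frequency: ω = 2π·f = 2π·1.57e+04 = 9.865e+04 rad/s.
Step 2 — Component impedances:
  R: Z = R = 5010 Ω
  L: Z = jωL = j·9.865e+04·0.000954 = 0 + j94.11 Ω
  C: Z = 1/(jωC) = -j/(ω·C) = 0 - j10.14 Ω
Step 3 — Parallel combination: 1/Z_total = 1/R + 1/L + 1/C; Z_total = 0.02576 - j11.36 Ω = 11.36∠-89.9° Ω.
Step 4 — Power factor: PF = cos(φ) = Re(Z)/|Z| = 0.02576/11.36 = 0.002268.
Step 5 — Type: Im(Z) = -11.36 ⇒ leading (phase φ = -89.9°).

PF = 0.002268 (leading, φ = -89.9°)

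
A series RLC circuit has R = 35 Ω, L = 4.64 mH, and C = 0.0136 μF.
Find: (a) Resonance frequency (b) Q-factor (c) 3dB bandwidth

Step 1 — Resonance: ω₀ = 1/√(LC) = 1/√(0.00464·1.36e-08) = 1.259e+05 rad/s.
Step 2 — f₀ = ω₀/(2π) = 2.004e+04 Hz.
Step 3 — Series Q: Q = ω₀L/R = 1.259e+05·0.00464/35 = 16.69.
Step 4 — Bandwidth: Δω = ω₀/Q = 7543 rad/s; BW = Δω/(2π) = 1201 Hz.

(a) f₀ = 2.004e+04 Hz  (b) Q = 16.69  (c) BW = 1201 Hz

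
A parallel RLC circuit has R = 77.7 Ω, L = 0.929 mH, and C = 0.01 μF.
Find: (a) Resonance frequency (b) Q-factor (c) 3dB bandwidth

Step 1 — Resonance: ω₀ = 1/√(LC) = 1/√(0.000929·1e-08) = 3.281e+05 rad/s.
Step 2 — f₀ = ω₀/(2π) = 5.222e+04 Hz.
Step 3 — Parallel Q: Q = R/(ω₀L) = 77.7/(3.281e+05·0.000929) = 0.2549.
Step 4 — Bandwidth: Δω = ω₀/Q = 1.287e+06 rad/s; BW = Δω/(2π) = 2.048e+05 Hz.

(a) f₀ = 5.222e+04 Hz  (b) Q = 0.2549  (c) BW = 2.048e+05 Hz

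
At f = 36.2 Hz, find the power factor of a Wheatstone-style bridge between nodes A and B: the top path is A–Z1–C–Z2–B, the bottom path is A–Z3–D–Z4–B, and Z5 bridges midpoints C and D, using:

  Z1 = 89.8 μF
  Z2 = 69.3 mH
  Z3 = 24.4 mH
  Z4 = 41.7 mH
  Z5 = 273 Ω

Step 1 — Angular frequency: ω = 2π·f = 2π·36.2 = 227.5 rad/s.
Step 2 — Component impedances:
  Z1: Z = 1/(jωC) = -j/(ω·C) = 0 - j48.96 Ω
  Z2: Z = jωL = j·227.5·0.0693 = 0 + j15.76 Ω
  Z3: Z = jωL = j·227.5·0.0244 = 0 + j5.55 Ω
  Z4: Z = jωL = j·227.5·0.0417 = 0 + j9.485 Ω
  Z5: Z = R = 273 Ω
Step 3 — Bridge requires nodal analysis (the Z5 bridge couples midpoints C and D, so the two paths cannot be reduced to a simple series/parallel combination). Setting node B to ground and injecting 1 A at node A, the 3-node admittance system at A, C, D solves to V_A = Z_AB = 3.224 + j26.77 Ω = 26.96∠83.1° Ω.
Step 4 — Power factor: PF = cos(φ) = Re(Z)/|Z| = 3.224/26.96 = 0.1196.
Step 5 — Type: Im(Z) = 26.77 ⇒ lagging (phase φ = 83.1°).

PF = 0.1196 (lagging, φ = 83.1°)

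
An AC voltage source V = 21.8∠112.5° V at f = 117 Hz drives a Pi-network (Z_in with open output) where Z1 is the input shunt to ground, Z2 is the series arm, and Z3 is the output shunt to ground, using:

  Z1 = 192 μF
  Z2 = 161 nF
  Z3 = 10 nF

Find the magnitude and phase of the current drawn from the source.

Step 1 — Angular frequency: ω = 2π·f = 2π·117 = 735.1 rad/s.
Step 2 — Component impedances:
  Z1: Z = 1/(jωC) = -j/(ω·C) = 0 - j7.085 Ω
  Z2: Z = 1/(jωC) = -j/(ω·C) = 0 - j8449 Ω
  Z3: Z = 1/(jωC) = -j/(ω·C) = 0 - j1.36e+05 Ω
Step 3 — With open output, the series arm Z2 and the output shunt Z3 appear in series to ground: Z2 + Z3 = 0 - j1.445e+05 Ω.
Step 4 — Parallel with input shunt Z1: Z_in = Z1 || (Z2 + Z3) = 0 - j7.085 Ω = 7.085∠-90.0° Ω.
Step 5 — Source phasor: V = 21.8∠112.5° V = -8.342 + j20.14 V.
Step 6 — Ohm's law: I = V / Z_total = (-8.342 + j20.14) / (0 - j7.085) = -2.843 - j1.178 A.
Step 7 — Convert to polar: |I| = 3.077 A, ∠I = -157.5°.

I = 3.077∠-157.5° A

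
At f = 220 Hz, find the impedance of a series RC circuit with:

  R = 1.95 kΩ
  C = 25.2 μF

Step 1 — Angular frequency: ω = 2π·f = 2π·220 = 1382 rad/s.
Step 2 — Component impedances:
  R: Z = R = 1950 Ω
  C: Z = 1/(jωC) = -j/(ω·C) = 0 - j28.71 Ω
Step 3 — Series combination: Z_total = R + C = 1950 - j28.71 Ω = 1950∠-0.8° Ω.

Z = 1950 - j28.71 Ω = 1950∠-0.8° Ω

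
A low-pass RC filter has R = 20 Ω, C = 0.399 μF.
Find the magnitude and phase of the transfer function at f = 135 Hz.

Step 1 — Angular frequency: ω = 2π·135 = 848.2 rad/s.
Step 2 — Transfer function: H(jω) = 1/(1 + jωRC).
Step 3 — Denominator: 1 + jωRC = 1 + j·848.2·20·3.99e-07 = 1 + j0.006769.
Step 4 — H = 1 - j0.006769.
Step 5 — Magnitude: |H| = 1 (-0.0 dB); phase: φ = -0.4°.

|H| = 1 (-0.0 dB), φ = -0.4°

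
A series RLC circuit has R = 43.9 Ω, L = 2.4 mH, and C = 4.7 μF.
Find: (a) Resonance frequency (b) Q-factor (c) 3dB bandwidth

Step 1 — Resonance condition Im(Z)=0 gives ω₀ = 1/√(LC).
Step 2 — ω₀ = 1/√(0.0024·4.7e-06) = 9416 rad/s.
Step 3 — f₀ = ω₀/(2π) = 1499 Hz.
Step 4 — Series Q: Q = ω₀L/R = 9416·0.0024/43.9 = 0.5147.
Step 5 — 3dB bandwidth: Δω = ω₀/Q = 1.829e+04 rad/s; BW = Δω/(2π) = 2911 Hz.

(a) f₀ = 1499 Hz  (b) Q = 0.5147  (c) BW = 2911 Hz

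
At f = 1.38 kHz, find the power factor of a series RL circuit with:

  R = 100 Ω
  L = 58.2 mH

Step 1 — Angular frequency: ω = 2π·f = 2π·1380 = 8671 rad/s.
Step 2 — Component impedances:
  R: Z = R = 100 Ω
  L: Z = jωL = j·8671·0.0582 = 0 + j504.6 Ω
Step 3 — Series combination: Z_total = R + L = 100 + j504.6 Ω = 514.5∠78.8° Ω.
Step 4 — Power factor: PF = cos(φ) = Re(Z)/|Z| = 100/514.5 = 0.1944.
Step 5 — Type: Im(Z) = 504.6 ⇒ lagging (phase φ = 78.8°).

PF = 0.1944 (lagging, φ = 78.8°)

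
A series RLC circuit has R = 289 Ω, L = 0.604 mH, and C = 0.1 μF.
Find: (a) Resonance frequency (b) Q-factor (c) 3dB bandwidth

Step 1 — Resonance: ω₀ = 1/√(LC) = 1/√(0.000604·1e-07) = 1.287e+05 rad/s.
Step 2 — f₀ = ω₀/(2π) = 2.048e+04 Hz.
Step 3 — Series Q: Q = ω₀L/R = 1.287e+05·0.000604/289 = 0.2689.
Step 4 — Bandwidth: Δω = ω₀/Q = 4.785e+05 rad/s; BW = Δω/(2π) = 7.615e+04 Hz.

(a) f₀ = 2.048e+04 Hz  (b) Q = 0.2689  (c) BW = 7.615e+04 Hz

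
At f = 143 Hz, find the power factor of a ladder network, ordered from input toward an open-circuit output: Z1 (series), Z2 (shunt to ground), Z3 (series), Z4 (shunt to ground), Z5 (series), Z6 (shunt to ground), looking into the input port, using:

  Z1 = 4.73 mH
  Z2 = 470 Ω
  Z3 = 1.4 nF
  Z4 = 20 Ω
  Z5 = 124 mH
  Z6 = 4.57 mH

Step 1 — Angular frequency: ω = 2π·f = 2π·143 = 898.5 rad/s.
Step 2 — Component impedances:
  Z1: Z = jωL = j·898.5·0.00473 = 0 + j4.25 Ω
  Z2: Z = R = 470 Ω
  Z3: Z = 1/(jωC) = -j/(ω·C) = 0 - j7.95e+05 Ω
  Z4: Z = R = 20 Ω
  Z5: Z = jωL = j·898.5·0.124 = 0 + j111.4 Ω
  Z6: Z = jωL = j·898.5·0.00457 = 0 + j4.106 Ω
Step 3 — Ladder network (open output): work backward from the far end, alternating series and parallel combinations. Z_in = 470 + j3.972 Ω = 470∠0.5° Ω.
Step 4 — Power factor: PF = cos(φ) = Re(Z)/|Z| = 470/470 = 1.
Step 5 — Type: Im(Z) = 3.972 ⇒ lagging (phase φ = 0.5°).

PF = 1 (lagging, φ = 0.5°)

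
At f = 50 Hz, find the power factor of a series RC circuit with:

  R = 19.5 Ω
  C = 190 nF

Step 1 — Angular frequency: ω = 2π·f = 2π·50 = 314.2 rad/s.
Step 2 — Component impedances:
  R: Z = R = 19.5 Ω
  C: Z = 1/(jωC) = -j/(ω·C) = 0 - j1.675e+04 Ω
Step 3 — Series combination: Z_total = R + C = 19.5 - j1.675e+04 Ω = 1.675e+04∠-89.9° Ω.
Step 4 — Power factor: PF = cos(φ) = Re(Z)/|Z| = 19.5/1.675e+04 = 0.001164.
Step 5 — Type: Im(Z) = -1.675e+04 ⇒ leading (phase φ = -89.9°).

PF = 0.001164 (leading, φ = -89.9°)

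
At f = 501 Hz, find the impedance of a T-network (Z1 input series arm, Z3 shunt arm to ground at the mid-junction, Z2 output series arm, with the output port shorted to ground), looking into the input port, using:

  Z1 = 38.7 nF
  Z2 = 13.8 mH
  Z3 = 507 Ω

Step 1 — Angular frequency: ω = 2π·f = 2π·501 = 3148 rad/s.
Step 2 — Component impedances:
  Z1: Z = 1/(jωC) = -j/(ω·C) = 0 - j8209 Ω
  Z2: Z = jωL = j·3148·0.0138 = 0 + j43.44 Ω
  Z3: Z = R = 507 Ω
Step 3 — With the output port shorted to ground, the output series arm Z2 runs from the junction to ground; the shunt arm Z3 also runs from the junction to ground. They appear in parallel: Z3 || Z2 = 3.695 + j43.12 Ω.
Step 4 — Series with input arm Z1: Z_in = Z1 + (Z3 || Z2) = 3.695 - j8166 Ω = 8166∠-90.0° Ω.

Z = 3.695 - j8166 Ω = 8166∠-90.0° Ω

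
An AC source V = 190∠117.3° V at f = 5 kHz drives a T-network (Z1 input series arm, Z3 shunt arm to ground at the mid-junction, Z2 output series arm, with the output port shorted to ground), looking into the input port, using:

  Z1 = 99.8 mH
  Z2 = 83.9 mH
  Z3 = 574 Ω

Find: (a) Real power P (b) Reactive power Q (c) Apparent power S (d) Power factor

Step 1 — Angular frequency: ω = 2π·f = 2π·5000 = 3.142e+04 rad/s.
Step 2 — Component impedances:
  Z1: Z = jωL = j·3.142e+04·0.0998 = 0 + j3135 Ω
  Z2: Z = jωL = j·3.142e+04·0.0839 = 0 + j2636 Ω
  Z3: Z = R = 574 Ω
Step 3 — With the output port shorted to ground, the output series arm Z2 runs from the junction to ground; the shunt arm Z3 also runs from the junction to ground. They appear in parallel: Z3 || Z2 = 548 + j119.3 Ω.
Step 4 — Series with input arm Z1: Z_in = Z1 + (Z3 || Z2) = 548 + j3255 Ω = 3300∠80.4° Ω.
Step 5 — Source phasor: V = 190∠117.3° V = -87.14 + j168.8 V.
Step 6 — Current: I = V / Z = 0.04606 + j0.03453 A = 0.05757∠36.9° A.
Step 7 — Complex power: S = V·I* = 1.816 + j10.79 VA.
Step 8 — Real power: P = Re(S) = 1.816 W.
Step 9 — Reactive power: Q = Im(S) = 10.79 VAR.
Step 10 — Apparent power: |S| = 10.94 VA.
Step 11 — Power factor: PF = P/|S| = 0.166 (lagging).

(a) P = 1.816 W  (b) Q = 10.79 VAR  (c) S = 10.94 VA  (d) PF = 0.166 (lagging)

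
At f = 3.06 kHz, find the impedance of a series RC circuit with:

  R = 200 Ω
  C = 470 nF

Step 1 — Angular frequency: ω = 2π·f = 2π·3060 = 1.923e+04 rad/s.
Step 2 — Component impedances:
  R: Z = R = 200 Ω
  C: Z = 1/(jωC) = -j/(ω·C) = 0 - j110.7 Ω
Step 3 — Series combination: Z_total = R + C = 200 - j110.7 Ω = 228.6∠-29.0° Ω.

Z = 200 - j110.7 Ω = 228.6∠-29.0° Ω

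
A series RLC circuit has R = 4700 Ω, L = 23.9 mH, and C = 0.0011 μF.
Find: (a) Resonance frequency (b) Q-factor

Step 1 — Resonance condition Im(Z)=0 gives ω₀ = 1/√(LC).
Step 2 — ω₀ = 1/√(0.0239·1.1e-09) = 1.95e+05 rad/s.
Step 3 — f₀ = ω₀/(2π) = 3.104e+04 Hz.
Step 4 — Series Q: Q = ω₀L/R = 1.95e+05·0.0239/4700 = 0.9918.

(a) f₀ = 3.104e+04 Hz  (b) Q = 0.9918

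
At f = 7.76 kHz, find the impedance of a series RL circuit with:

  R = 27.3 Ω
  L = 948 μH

Step 1 — Angular frequency: ω = 2π·f = 2π·7760 = 4.876e+04 rad/s.
Step 2 — Component impedances:
  R: Z = R = 27.3 Ω
  L: Z = jωL = j·4.876e+04·0.000948 = 0 + j46.22 Ω
Step 3 — Series combination: Z_total = R + L = 27.3 + j46.22 Ω = 53.68∠59.4° Ω.

Z = 27.3 + j46.22 Ω = 53.68∠59.4° Ω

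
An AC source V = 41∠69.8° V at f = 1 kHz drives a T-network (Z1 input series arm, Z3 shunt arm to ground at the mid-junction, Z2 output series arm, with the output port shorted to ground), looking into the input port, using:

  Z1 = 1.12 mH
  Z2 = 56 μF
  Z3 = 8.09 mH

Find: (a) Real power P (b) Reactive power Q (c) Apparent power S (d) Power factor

Step 1 — Angular frequency: ω = 2π·f = 2π·1000 = 6283 rad/s.
Step 2 — Component impedances:
  Z1: Z = jωL = j·6283·0.00112 = 0 + j7.037 Ω
  Z2: Z = 1/(jωC) = -j/(ω·C) = 0 - j2.842 Ω
  Z3: Z = jωL = j·6283·0.00809 = 0 + j50.83 Ω
Step 3 — With the output port shorted to ground, the output series arm Z2 runs from the junction to ground; the shunt arm Z3 also runs from the junction to ground. They appear in parallel: Z3 || Z2 = 0 - j3.01 Ω.
Step 4 — Series with input arm Z1: Z_in = Z1 + (Z3 || Z2) = 0 + j4.027 Ω = 4.027∠90.0° Ω.
Step 5 — Source phasor: V = 41∠69.8° V = 14.16 + j38.48 V.
Step 6 — Current: I = V / Z = 9.556 - j3.516 A = 10.18∠-20.2° A.
Step 7 — Complex power: S = V·I* = 0 + j417.5 VA.
Step 8 — Real power: P = Re(S) = 0 W.
Step 9 — Reactive power: Q = Im(S) = 417.5 VAR.
Step 10 — Apparent power: |S| = 417.5 VA.
Step 11 — Power factor: PF = P/|S| = 0 (lagging).

(a) P = 0 W  (b) Q = 417.5 VAR  (c) S = 417.5 VA  (d) PF = 0 (lagging)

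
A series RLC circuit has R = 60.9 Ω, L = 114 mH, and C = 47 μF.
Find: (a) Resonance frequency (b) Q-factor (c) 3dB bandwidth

Step 1 — Resonance: ω₀ = 1/√(LC) = 1/√(0.114·4.7e-05) = 432 rad/s.
Step 2 — f₀ = ω₀/(2π) = 68.76 Hz.
Step 3 — Series Q: Q = ω₀L/R = 432·0.114/60.9 = 0.8087.
Step 4 — Bandwidth: Δω = ω₀/Q = 534.2 rad/s; BW = Δω/(2π) = 85.02 Hz.

(a) f₀ = 68.76 Hz  (b) Q = 0.8087  (c) BW = 85.02 Hz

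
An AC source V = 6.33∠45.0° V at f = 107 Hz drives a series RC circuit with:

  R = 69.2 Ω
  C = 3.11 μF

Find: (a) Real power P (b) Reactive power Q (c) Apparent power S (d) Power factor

Step 1 — Angular frequency: ω = 2π·f = 2π·107 = 672.3 rad/s.
Step 2 — Component impedances:
  R: Z = R = 69.2 Ω
  C: Z = 1/(jωC) = -j/(ω·C) = 0 - j478.3 Ω
Step 3 — Series combination: Z_total = R + C = 69.2 - j478.3 Ω = 483.3∠-81.8° Ω.
Step 4 — Source phasor: V = 6.33∠45.0° V = 4.476 + j4.476 V.
Step 5 — Current: I = V / Z = -0.00784 + j0.01049 A = 0.0131∠126.8° A.
Step 6 — Complex power: S = V·I* = 0.01187 - j0.08206 VA.
Step 7 — Real power: P = Re(S) = 0.01187 W.
Step 8 — Reactive power: Q = Im(S) = -0.08206 VAR.
Step 9 — Apparent power: |S| = 0.08291 VA.
Step 10 — Power factor: PF = P/|S| = 0.1432 (leading).

(a) P = 0.01187 W  (b) Q = -0.08206 VAR  (c) S = 0.08291 VA  (d) PF = 0.1432 (leading)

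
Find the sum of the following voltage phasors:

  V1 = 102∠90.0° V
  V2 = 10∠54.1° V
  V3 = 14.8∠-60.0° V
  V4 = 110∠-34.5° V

Step 1 — Convert each phasor to rectangular form:
  V1 = 102·(cos(90.0°) + j·sin(90.0°)) = 0 + j102 V
  V2 = 10·(cos(54.1°) + j·sin(54.1°)) = 5.864 + j8.1 V
  V3 = 14.8·(cos(-60.0°) + j·sin(-60.0°)) = 7.4 - j12.82 V
  V4 = 110·(cos(-34.5°) + j·sin(-34.5°)) = 90.65 - j62.3 V
Step 2 — Sum components: V_total = 103.9 + j34.98 V.
Step 3 — Convert to polar: |V_total| = 109.6 V, ∠V_total = 18.6°.

V_total = 109.6∠18.6° V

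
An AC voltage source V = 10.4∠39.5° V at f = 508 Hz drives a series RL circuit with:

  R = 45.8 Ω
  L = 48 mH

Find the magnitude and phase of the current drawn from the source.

Step 1 — Angular frequency: ω = 2π·f = 2π·508 = 3192 rad/s.
Step 2 — Component impedances:
  R: Z = R = 45.8 Ω
  L: Z = jωL = j·3192·0.048 = 0 + j153.2 Ω
Step 3 — Series combination: Z_total = R + L = 45.8 + j153.2 Ω = 159.9∠73.4° Ω.
Step 4 — Source phasor: V = 10.4∠39.5° V = 8.025 + j6.615 V.
Step 5 — Ohm's law: I = V / Z_total = (8.025 + j6.615) / (45.8 + j153.2) = 0.05401 - j0.03623 A.
Step 6 — Convert to polar: |I| = 0.06504 A, ∠I = -33.9°.

I = 0.06504∠-33.9° A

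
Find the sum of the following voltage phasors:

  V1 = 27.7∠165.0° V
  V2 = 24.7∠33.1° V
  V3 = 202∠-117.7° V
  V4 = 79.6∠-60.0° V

Step 1 — Convert each phasor to rectangular form:
  V1 = 27.7·(cos(165.0°) + j·sin(165.0°)) = -26.76 + j7.169 V
  V2 = 24.7·(cos(33.1°) + j·sin(33.1°)) = 20.69 + j13.49 V
  V3 = 202·(cos(-117.7°) + j·sin(-117.7°)) = -93.9 - j178.8 V
  V4 = 79.6·(cos(-60.0°) + j·sin(-60.0°)) = 39.8 - j68.94 V
Step 2 — Sum components: V_total = -60.16 - j227.1 V.
Step 3 — Convert to polar: |V_total| = 235 V, ∠V_total = -104.8°.

V_total = 235∠-104.8° V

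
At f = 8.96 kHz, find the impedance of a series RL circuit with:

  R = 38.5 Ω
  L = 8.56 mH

Step 1 — Angular frequency: ω = 2π·f = 2π·8960 = 5.63e+04 rad/s.
Step 2 — Component impedances:
  R: Z = R = 38.5 Ω
  L: Z = jωL = j·5.63e+04·0.00856 = 0 + j481.9 Ω
Step 3 — Series combination: Z_total = R + L = 38.5 + j481.9 Ω = 483.4∠85.4° Ω.

Z = 38.5 + j481.9 Ω = 483.4∠85.4° Ω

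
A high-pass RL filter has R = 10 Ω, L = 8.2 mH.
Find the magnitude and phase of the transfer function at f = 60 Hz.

Step 1 — Angular frequency: ω = 2π·60 = 377 rad/s.
Step 2 — Transfer function: H(jω) = jωL/(R + jωL).
Step 3 — Numerator jωL = j·3.091; denominator R + jωL = 10 + j3.091.
Step 4 — H = 0.08723 + j0.2822.
Step 5 — Magnitude: |H| = 0.2953 (-10.6 dB); phase: φ = 72.8°.

|H| = 0.2953 (-10.6 dB), φ = 72.8°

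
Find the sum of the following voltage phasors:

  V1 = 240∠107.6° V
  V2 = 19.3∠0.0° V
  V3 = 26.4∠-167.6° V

Step 1 — Convert each phasor to rectangular form:
  V1 = 240·(cos(107.6°) + j·sin(107.6°)) = -72.57 + j228.8 V
  V2 = 19.3·(cos(0.0°) + j·sin(0.0°)) = 19.3 V
  V3 = 26.4·(cos(-167.6°) + j·sin(-167.6°)) = -25.78 - j5.669 V
Step 2 — Sum components: V_total = -79.05 + j223.1 V.
Step 3 — Convert to polar: |V_total| = 236.7 V, ∠V_total = 109.5°.

V_total = 236.7∠109.5° V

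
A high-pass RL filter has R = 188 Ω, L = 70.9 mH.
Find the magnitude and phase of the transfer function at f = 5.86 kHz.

Step 1 — Angular frequency: ω = 2π·5860 = 3.682e+04 rad/s.
Step 2 — Transfer function: H(jω) = jωL/(R + jωL).
Step 3 — Numerator jωL = j·2611; denominator R + jωL = 188 + j2611.
Step 4 — H = 0.9948 + j0.07165.
Step 5 — Magnitude: |H| = 0.9974 (-0.0 dB); phase: φ = 4.1°.

|H| = 0.9974 (-0.0 dB), φ = 4.1°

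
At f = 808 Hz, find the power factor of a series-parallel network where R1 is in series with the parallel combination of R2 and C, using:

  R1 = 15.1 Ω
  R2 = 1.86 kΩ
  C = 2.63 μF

Step 1 — Angular frequency: ω = 2π·f = 2π·808 = 5077 rad/s.
Step 2 — Component impedances:
  R1: Z = R = 15.1 Ω
  R2: Z = R = 1860 Ω
  C: Z = 1/(jωC) = -j/(ω·C) = 0 - j74.9 Ω
Step 3 — Parallel branch: R2 || C = 1/(1/R2 + 1/C) = 3.011 - j74.77 Ω.
Step 4 — Series with R1: Z_total = R1 + (R2 || C) = 18.11 - j74.77 Ω = 76.94∠-76.4° Ω.
Step 5 — Power factor: PF = cos(φ) = Re(Z)/|Z| = 18.11/76.94 = 0.2354.
Step 6 — Type: Im(Z) = -74.77 ⇒ leading (phase φ = -76.4°).

PF = 0.2354 (leading, φ = -76.4°)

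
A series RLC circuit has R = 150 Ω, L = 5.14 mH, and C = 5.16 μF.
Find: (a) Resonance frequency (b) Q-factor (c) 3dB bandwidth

Step 1 — Resonance: ω₀ = 1/√(LC) = 1/√(0.00514·5.16e-06) = 6140 rad/s.
Step 2 — f₀ = ω₀/(2π) = 977.3 Hz.
Step 3 — Series Q: Q = ω₀L/R = 6140·0.00514/150 = 0.2104.
Step 4 — Bandwidth: Δω = ω₀/Q = 2.918e+04 rad/s; BW = Δω/(2π) = 4645 Hz.

(a) f₀ = 977.3 Hz  (b) Q = 0.2104  (c) BW = 4645 Hz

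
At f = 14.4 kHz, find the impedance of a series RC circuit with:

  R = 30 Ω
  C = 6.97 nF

Step 1 — Angular frequency: ω = 2π·f = 2π·1.44e+04 = 9.048e+04 rad/s.
Step 2 — Component impedances:
  R: Z = R = 30 Ω
  C: Z = 1/(jωC) = -j/(ω·C) = 0 - j1586 Ω
Step 3 — Series combination: Z_total = R + C = 30 - j1586 Ω = 1586∠-88.9° Ω.

Z = 30 - j1586 Ω = 1586∠-88.9° Ω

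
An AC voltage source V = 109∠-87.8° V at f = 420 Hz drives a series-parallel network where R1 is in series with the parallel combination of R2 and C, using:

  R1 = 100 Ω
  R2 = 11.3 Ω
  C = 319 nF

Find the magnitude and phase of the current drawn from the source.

Step 1 — Angular frequency: ω = 2π·f = 2π·420 = 2639 rad/s.
Step 2 — Component impedances:
  R1: Z = R = 100 Ω
  R2: Z = R = 11.3 Ω
  C: Z = 1/(jωC) = -j/(ω·C) = 0 - j1188 Ω
Step 3 — Parallel branch: R2 || C = 1/(1/R2 + 1/C) = 11.3 - j0.1075 Ω.
Step 4 — Series with R1: Z_total = R1 + (R2 || C) = 111.3 - j0.1075 Ω = 111.3∠-0.1° Ω.
Step 5 — Source phasor: V = 109∠-87.8° V = 4.184 - j108.9 V.
Step 6 — Ohm's law: I = V / Z_total = (4.184 - j108.9) / (111.3 - j0.1075) = 0.03854 - j0.9786 A.
Step 7 — Convert to polar: |I| = 0.9793 A, ∠I = -87.7°.

I = 0.9793∠-87.7° A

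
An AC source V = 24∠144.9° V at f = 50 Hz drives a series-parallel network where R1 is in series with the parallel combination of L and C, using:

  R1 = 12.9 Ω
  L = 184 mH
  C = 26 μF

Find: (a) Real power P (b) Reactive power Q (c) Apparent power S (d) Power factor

Step 1 — Angular frequency: ω = 2π·f = 2π·50 = 314.2 rad/s.
Step 2 — Component impedances:
  R1: Z = R = 12.9 Ω
  L: Z = jωL = j·314.2·0.184 = 0 + j57.81 Ω
  C: Z = 1/(jωC) = -j/(ω·C) = 0 - j122.4 Ω
Step 3 — Parallel branch: L || C = 1/(1/L + 1/C) = 0 + j109.5 Ω.
Step 4 — Series with R1: Z_total = R1 + (L || C) = 12.9 + j109.5 Ω = 110.3∠83.3° Ω.
Step 5 — Source phasor: V = 24∠144.9° V = -19.64 + j13.8 V.
Step 6 — Current: I = V / Z = 0.1035 + j0.1915 A = 0.2176∠61.6° A.
Step 7 — Complex power: S = V·I* = 0.6111 + j5.188 VA.
Step 8 — Real power: P = Re(S) = 0.6111 W.
Step 9 — Reactive power: Q = Im(S) = 5.188 VAR.
Step 10 — Apparent power: |S| = 5.224 VA.
Step 11 — Power factor: PF = P/|S| = 0.117 (lagging).

(a) P = 0.6111 W  (b) Q = 5.188 VAR  (c) S = 5.224 VA  (d) PF = 0.117 (lagging)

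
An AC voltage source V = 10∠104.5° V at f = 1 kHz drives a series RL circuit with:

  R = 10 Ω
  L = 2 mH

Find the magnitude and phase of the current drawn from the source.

Step 1 — Angular frequency: ω = 2π·f = 2π·1000 = 6283 rad/s.
Step 2 — Component impedances:
  R: Z = R = 10 Ω
  L: Z = jωL = j·6283·0.002 = 0 + j12.57 Ω
Step 3 — Series combination: Z_total = R + L = 10 + j12.57 Ω = 16.06∠51.5° Ω.
Step 4 — Source phasor: V = 10∠104.5° V = -2.504 + j9.681 V.
Step 5 — Ohm's law: I = V / Z_total = (-2.504 + j9.681) / (10 + j12.57) = 0.3746 + j0.4974 A.
Step 6 — Convert to polar: |I| = 0.6227 A, ∠I = 53.0°.

I = 0.6227∠53.0° A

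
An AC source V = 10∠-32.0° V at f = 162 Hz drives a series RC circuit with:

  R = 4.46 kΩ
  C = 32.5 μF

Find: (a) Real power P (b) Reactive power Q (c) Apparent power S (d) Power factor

Step 1 — Angular frequency: ω = 2π·f = 2π·162 = 1018 rad/s.
Step 2 — Component impedances:
  R: Z = R = 4460 Ω
  C: Z = 1/(jωC) = -j/(ω·C) = 0 - j30.23 Ω
Step 3 — Series combination: Z_total = R + C = 4460 - j30.23 Ω = 4460∠-0.4° Ω.
Step 4 — Source phasor: V = 10∠-32.0° V = 8.48 - j5.299 V.
Step 5 — Current: I = V / Z = 0.001909 - j0.001175 A = 0.002242∠-31.6° A.
Step 6 — Complex power: S = V·I* = 0.02242 - j0.000152 VA.
Step 7 — Real power: P = Re(S) = 0.02242 W.
Step 8 — Reactive power: Q = Im(S) = -0.000152 VAR.
Step 9 — Apparent power: |S| = 0.02242 VA.
Step 10 — Power factor: PF = P/|S| = 1 (leading).

(a) P = 0.02242 W  (b) Q = -0.000152 VAR  (c) S = 0.02242 VA  (d) PF = 1 (leading)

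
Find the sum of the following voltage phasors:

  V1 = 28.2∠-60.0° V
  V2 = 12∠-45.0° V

Step 1 — Convert each phasor to rectangular form:
  V1 = 28.2·(cos(-60.0°) + j·sin(-60.0°)) = 14.1 - j24.42 V
  V2 = 12·(cos(-45.0°) + j·sin(-45.0°)) = 8.485 - j8.485 V
Step 2 — Sum components: V_total = 22.59 - j32.91 V.
Step 3 — Convert to polar: |V_total| = 39.91 V, ∠V_total = -55.5°.

V_total = 39.91∠-55.5° V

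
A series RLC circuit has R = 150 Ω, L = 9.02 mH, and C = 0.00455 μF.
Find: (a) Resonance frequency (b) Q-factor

Step 1 — Resonance condition Im(Z)=0 gives ω₀ = 1/√(LC).
Step 2 — ω₀ = 1/√(0.00902·4.55e-09) = 1.561e+05 rad/s.
Step 3 — f₀ = ω₀/(2π) = 2.484e+04 Hz.
Step 4 — Series Q: Q = ω₀L/R = 1.561e+05·0.00902/150 = 9.387.

(a) f₀ = 2.484e+04 Hz  (b) Q = 9.387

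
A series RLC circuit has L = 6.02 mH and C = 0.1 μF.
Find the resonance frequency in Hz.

Step 1 — Resonance condition Im(Z)=0 gives ω₀ = 1/√(LC).
Step 2 — ω₀ = 1/√(0.00602·1e-07) = 4.076e+04 rad/s.
Step 3 — f₀ = ω₀/(2π) = 6487 Hz.

f₀ = 6487 Hz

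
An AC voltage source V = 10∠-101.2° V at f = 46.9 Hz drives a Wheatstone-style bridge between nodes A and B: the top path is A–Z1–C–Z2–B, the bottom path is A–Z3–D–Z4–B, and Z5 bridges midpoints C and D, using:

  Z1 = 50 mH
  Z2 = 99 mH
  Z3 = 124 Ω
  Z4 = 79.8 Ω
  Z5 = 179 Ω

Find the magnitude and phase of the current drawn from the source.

Step 1 — Angular frequency: ω = 2π·f = 2π·46.9 = 294.7 rad/s.
Step 2 — Component impedances:
  Z1: Z = jωL = j·294.7·0.05 = 0 + j14.73 Ω
  Z2: Z = jωL = j·294.7·0.099 = 0 + j29.17 Ω
  Z3: Z = R = 124 Ω
  Z4: Z = R = 79.8 Ω
  Z5: Z = R = 179 Ω
Step 3 — Bridge requires nodal analysis (the Z5 bridge couples midpoints C and D, so the two paths cannot be reduced to a simple series/parallel combination). Setting node B to ground and injecting 1 A at node A, the 3-node admittance system at A, C, D solves to V_A = Z_AB = 9.572 + j41.68 Ω = 42.77∠77.1° Ω.
Step 4 — Source phasor: V = 10∠-101.2° V = -1.942 - j9.81 V.
Step 5 — Ohm's law: I = V / Z_total = (-1.942 - j9.81) / (9.572 + j41.68) = -0.2337 - j0.007073 A.
Step 6 — Convert to polar: |I| = 0.2338 A, ∠I = -178.3°.

I = 0.2338∠-178.3° A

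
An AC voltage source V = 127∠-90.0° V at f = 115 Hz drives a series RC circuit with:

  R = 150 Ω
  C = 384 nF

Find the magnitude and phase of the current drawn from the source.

Step 1 — Angular frequency: ω = 2π·f = 2π·115 = 722.6 rad/s.
Step 2 — Component impedances:
  R: Z = R = 150 Ω
  C: Z = 1/(jωC) = -j/(ω·C) = 0 - j3604 Ω
Step 3 — Series combination: Z_total = R + C = 150 - j3604 Ω = 3607∠-87.6° Ω.
Step 4 — Source phasor: V = 127∠-90.0° V = 0 - j127 V.
Step 5 — Ohm's law: I = V / Z_total = (0 - j127) / (150 - j3604) = 0.03518 - j0.001464 A.
Step 6 — Convert to polar: |I| = 0.03521 A, ∠I = -2.4°.

I = 0.03521∠-2.4° A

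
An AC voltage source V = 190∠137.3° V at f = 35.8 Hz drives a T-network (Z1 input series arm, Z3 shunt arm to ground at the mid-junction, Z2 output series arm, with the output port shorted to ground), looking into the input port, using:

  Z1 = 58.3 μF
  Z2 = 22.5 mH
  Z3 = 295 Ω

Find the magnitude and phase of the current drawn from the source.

Step 1 — Angular frequency: ω = 2π·f = 2π·35.8 = 224.9 rad/s.
Step 2 — Component impedances:
  Z1: Z = 1/(jωC) = -j/(ω·C) = 0 - j76.26 Ω
  Z2: Z = jωL = j·224.9·0.0225 = 0 + j5.061 Ω
  Z3: Z = R = 295 Ω
Step 3 — With the output port shorted to ground, the output series arm Z2 runs from the junction to ground; the shunt arm Z3 also runs from the junction to ground. They appear in parallel: Z3 || Z2 = 0.0868 + j5.06 Ω.
Step 4 — Series with input arm Z1: Z_in = Z1 + (Z3 || Z2) = 0.0868 - j71.2 Ω = 71.2∠-89.9° Ω.
Step 5 — Source phasor: V = 190∠137.3° V = -139.6 + j128.9 V.
Step 6 — Ohm's law: I = V / Z_total = (-139.6 + j128.9) / (0.0868 - j71.2) = -1.812 - j1.959 A.
Step 7 — Convert to polar: |I| = 2.669 A, ∠I = -132.8°.

I = 2.669∠-132.8° A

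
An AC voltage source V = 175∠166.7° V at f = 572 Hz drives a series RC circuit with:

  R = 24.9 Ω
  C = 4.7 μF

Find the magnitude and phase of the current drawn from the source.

Step 1 — Angular frequency: ω = 2π·f = 2π·572 = 3594 rad/s.
Step 2 — Component impedances:
  R: Z = R = 24.9 Ω
  C: Z = 1/(jωC) = -j/(ω·C) = 0 - j59.2 Ω
Step 3 — Series combination: Z_total = R + C = 24.9 - j59.2 Ω = 64.22∠-67.2° Ω.
Step 4 — Source phasor: V = 175∠166.7° V = -170.3 + j40.26 V.
Step 5 — Ohm's law: I = V / Z_total = (-170.3 + j40.26) / (24.9 - j59.2) = -1.606 - j2.201 A.
Step 6 — Convert to polar: |I| = 2.725 A, ∠I = -126.1°.

I = 2.725∠-126.1° A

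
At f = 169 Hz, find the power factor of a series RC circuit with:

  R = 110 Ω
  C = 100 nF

Step 1 — Angular frequency: ω = 2π·f = 2π·169 = 1062 rad/s.
Step 2 — Component impedances:
  R: Z = R = 110 Ω
  C: Z = 1/(jωC) = -j/(ω·C) = 0 - j9417 Ω
Step 3 — Series combination: Z_total = R + C = 110 - j9417 Ω = 9418∠-89.3° Ω.
Step 4 — Power factor: PF = cos(φ) = Re(Z)/|Z| = 110/9418 = 0.01168.
Step 5 — Type: Im(Z) = -9417 ⇒ leading (phase φ = -89.3°).

PF = 0.01168 (leading, φ = -89.3°)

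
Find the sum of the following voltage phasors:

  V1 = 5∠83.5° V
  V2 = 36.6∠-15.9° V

Step 1 — Convert each phasor to rectangular form:
  V1 = 5·(cos(83.5°) + j·sin(83.5°)) = 0.566 + j4.968 V
  V2 = 36.6·(cos(-15.9°) + j·sin(-15.9°)) = 35.2 - j10.03 V
Step 2 — Sum components: V_total = 35.77 - j5.059 V.
Step 3 — Convert to polar: |V_total| = 36.12 V, ∠V_total = -8.1°.

V_total = 36.12∠-8.1° V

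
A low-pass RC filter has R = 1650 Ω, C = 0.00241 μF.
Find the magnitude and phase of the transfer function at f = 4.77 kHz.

Step 1 — Angular frequency: ω = 2π·4770 = 2.997e+04 rad/s.
Step 2 — Transfer function: H(jω) = 1/(1 + jωRC).
Step 3 — Denominator: 1 + jωRC = 1 + j·2.997e+04·1650·2.41e-09 = 1 + j0.1192.
Step 4 — H = 0.986 - j0.1175.
Step 5 — Magnitude: |H| = 0.993 (-0.1 dB); phase: φ = -6.8°.

|H| = 0.993 (-0.1 dB), φ = -6.8°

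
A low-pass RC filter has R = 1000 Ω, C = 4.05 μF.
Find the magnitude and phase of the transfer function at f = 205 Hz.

Step 1 — Angular frequency: ω = 2π·205 = 1288 rad/s.
Step 2 — Transfer function: H(jω) = 1/(1 + jωRC).
Step 3 — Denominator: 1 + jωRC = 1 + j·1288·1000·4.05e-06 = 1 + j5.217.
Step 4 — H = 0.03544 - j0.1849.
Step 5 — Magnitude: |H| = 0.1883 (-14.5 dB); phase: φ = -79.1°.

|H| = 0.1883 (-14.5 dB), φ = -79.1°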